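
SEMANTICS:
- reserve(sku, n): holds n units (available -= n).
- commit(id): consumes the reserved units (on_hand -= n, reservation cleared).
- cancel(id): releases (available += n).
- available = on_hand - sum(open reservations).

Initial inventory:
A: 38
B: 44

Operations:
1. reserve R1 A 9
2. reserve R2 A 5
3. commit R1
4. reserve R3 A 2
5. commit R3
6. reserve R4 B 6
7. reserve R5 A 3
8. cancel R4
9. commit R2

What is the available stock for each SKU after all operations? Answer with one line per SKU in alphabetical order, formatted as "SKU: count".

Step 1: reserve R1 A 9 -> on_hand[A=38 B=44] avail[A=29 B=44] open={R1}
Step 2: reserve R2 A 5 -> on_hand[A=38 B=44] avail[A=24 B=44] open={R1,R2}
Step 3: commit R1 -> on_hand[A=29 B=44] avail[A=24 B=44] open={R2}
Step 4: reserve R3 A 2 -> on_hand[A=29 B=44] avail[A=22 B=44] open={R2,R3}
Step 5: commit R3 -> on_hand[A=27 B=44] avail[A=22 B=44] open={R2}
Step 6: reserve R4 B 6 -> on_hand[A=27 B=44] avail[A=22 B=38] open={R2,R4}
Step 7: reserve R5 A 3 -> on_hand[A=27 B=44] avail[A=19 B=38] open={R2,R4,R5}
Step 8: cancel R4 -> on_hand[A=27 B=44] avail[A=19 B=44] open={R2,R5}
Step 9: commit R2 -> on_hand[A=22 B=44] avail[A=19 B=44] open={R5}

Answer: A: 19
B: 44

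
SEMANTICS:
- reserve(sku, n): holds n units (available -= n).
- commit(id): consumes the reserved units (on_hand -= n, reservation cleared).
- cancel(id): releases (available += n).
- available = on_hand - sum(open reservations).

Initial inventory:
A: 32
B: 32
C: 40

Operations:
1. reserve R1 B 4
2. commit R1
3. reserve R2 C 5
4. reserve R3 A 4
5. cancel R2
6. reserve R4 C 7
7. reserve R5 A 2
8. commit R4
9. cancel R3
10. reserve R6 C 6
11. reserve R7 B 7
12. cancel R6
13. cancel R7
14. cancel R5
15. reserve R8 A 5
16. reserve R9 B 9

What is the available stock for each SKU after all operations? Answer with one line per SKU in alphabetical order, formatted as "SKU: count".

Step 1: reserve R1 B 4 -> on_hand[A=32 B=32 C=40] avail[A=32 B=28 C=40] open={R1}
Step 2: commit R1 -> on_hand[A=32 B=28 C=40] avail[A=32 B=28 C=40] open={}
Step 3: reserve R2 C 5 -> on_hand[A=32 B=28 C=40] avail[A=32 B=28 C=35] open={R2}
Step 4: reserve R3 A 4 -> on_hand[A=32 B=28 C=40] avail[A=28 B=28 C=35] open={R2,R3}
Step 5: cancel R2 -> on_hand[A=32 B=28 C=40] avail[A=28 B=28 C=40] open={R3}
Step 6: reserve R4 C 7 -> on_hand[A=32 B=28 C=40] avail[A=28 B=28 C=33] open={R3,R4}
Step 7: reserve R5 A 2 -> on_hand[A=32 B=28 C=40] avail[A=26 B=28 C=33] open={R3,R4,R5}
Step 8: commit R4 -> on_hand[A=32 B=28 C=33] avail[A=26 B=28 C=33] open={R3,R5}
Step 9: cancel R3 -> on_hand[A=32 B=28 C=33] avail[A=30 B=28 C=33] open={R5}
Step 10: reserve R6 C 6 -> on_hand[A=32 B=28 C=33] avail[A=30 B=28 C=27] open={R5,R6}
Step 11: reserve R7 B 7 -> on_hand[A=32 B=28 C=33] avail[A=30 B=21 C=27] open={R5,R6,R7}
Step 12: cancel R6 -> on_hand[A=32 B=28 C=33] avail[A=30 B=21 C=33] open={R5,R7}
Step 13: cancel R7 -> on_hand[A=32 B=28 C=33] avail[A=30 B=28 C=33] open={R5}
Step 14: cancel R5 -> on_hand[A=32 B=28 C=33] avail[A=32 B=28 C=33] open={}
Step 15: reserve R8 A 5 -> on_hand[A=32 B=28 C=33] avail[A=27 B=28 C=33] open={R8}
Step 16: reserve R9 B 9 -> on_hand[A=32 B=28 C=33] avail[A=27 B=19 C=33] open={R8,R9}

Answer: A: 27
B: 19
C: 33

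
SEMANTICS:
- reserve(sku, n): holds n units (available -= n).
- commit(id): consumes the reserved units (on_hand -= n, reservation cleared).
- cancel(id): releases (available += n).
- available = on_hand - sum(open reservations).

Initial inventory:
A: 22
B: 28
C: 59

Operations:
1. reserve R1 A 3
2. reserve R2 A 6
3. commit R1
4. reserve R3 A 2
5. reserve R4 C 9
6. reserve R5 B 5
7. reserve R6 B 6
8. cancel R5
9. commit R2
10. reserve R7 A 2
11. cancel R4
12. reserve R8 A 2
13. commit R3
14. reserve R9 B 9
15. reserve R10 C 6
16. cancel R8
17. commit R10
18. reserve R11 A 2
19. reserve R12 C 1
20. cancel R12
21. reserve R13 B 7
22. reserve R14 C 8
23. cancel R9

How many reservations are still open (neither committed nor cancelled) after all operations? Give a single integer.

Answer: 5

Derivation:
Step 1: reserve R1 A 3 -> on_hand[A=22 B=28 C=59] avail[A=19 B=28 C=59] open={R1}
Step 2: reserve R2 A 6 -> on_hand[A=22 B=28 C=59] avail[A=13 B=28 C=59] open={R1,R2}
Step 3: commit R1 -> on_hand[A=19 B=28 C=59] avail[A=13 B=28 C=59] open={R2}
Step 4: reserve R3 A 2 -> on_hand[A=19 B=28 C=59] avail[A=11 B=28 C=59] open={R2,R3}
Step 5: reserve R4 C 9 -> on_hand[A=19 B=28 C=59] avail[A=11 B=28 C=50] open={R2,R3,R4}
Step 6: reserve R5 B 5 -> on_hand[A=19 B=28 C=59] avail[A=11 B=23 C=50] open={R2,R3,R4,R5}
Step 7: reserve R6 B 6 -> on_hand[A=19 B=28 C=59] avail[A=11 B=17 C=50] open={R2,R3,R4,R5,R6}
Step 8: cancel R5 -> on_hand[A=19 B=28 C=59] avail[A=11 B=22 C=50] open={R2,R3,R4,R6}
Step 9: commit R2 -> on_hand[A=13 B=28 C=59] avail[A=11 B=22 C=50] open={R3,R4,R6}
Step 10: reserve R7 A 2 -> on_hand[A=13 B=28 C=59] avail[A=9 B=22 C=50] open={R3,R4,R6,R7}
Step 11: cancel R4 -> on_hand[A=13 B=28 C=59] avail[A=9 B=22 C=59] open={R3,R6,R7}
Step 12: reserve R8 A 2 -> on_hand[A=13 B=28 C=59] avail[A=7 B=22 C=59] open={R3,R6,R7,R8}
Step 13: commit R3 -> on_hand[A=11 B=28 C=59] avail[A=7 B=22 C=59] open={R6,R7,R8}
Step 14: reserve R9 B 9 -> on_hand[A=11 B=28 C=59] avail[A=7 B=13 C=59] open={R6,R7,R8,R9}
Step 15: reserve R10 C 6 -> on_hand[A=11 B=28 C=59] avail[A=7 B=13 C=53] open={R10,R6,R7,R8,R9}
Step 16: cancel R8 -> on_hand[A=11 B=28 C=59] avail[A=9 B=13 C=53] open={R10,R6,R7,R9}
Step 17: commit R10 -> on_hand[A=11 B=28 C=53] avail[A=9 B=13 C=53] open={R6,R7,R9}
Step 18: reserve R11 A 2 -> on_hand[A=11 B=28 C=53] avail[A=7 B=13 C=53] open={R11,R6,R7,R9}
Step 19: reserve R12 C 1 -> on_hand[A=11 B=28 C=53] avail[A=7 B=13 C=52] open={R11,R12,R6,R7,R9}
Step 20: cancel R12 -> on_hand[A=11 B=28 C=53] avail[A=7 B=13 C=53] open={R11,R6,R7,R9}
Step 21: reserve R13 B 7 -> on_hand[A=11 B=28 C=53] avail[A=7 B=6 C=53] open={R11,R13,R6,R7,R9}
Step 22: reserve R14 C 8 -> on_hand[A=11 B=28 C=53] avail[A=7 B=6 C=45] open={R11,R13,R14,R6,R7,R9}
Step 23: cancel R9 -> on_hand[A=11 B=28 C=53] avail[A=7 B=15 C=45] open={R11,R13,R14,R6,R7}
Open reservations: ['R11', 'R13', 'R14', 'R6', 'R7'] -> 5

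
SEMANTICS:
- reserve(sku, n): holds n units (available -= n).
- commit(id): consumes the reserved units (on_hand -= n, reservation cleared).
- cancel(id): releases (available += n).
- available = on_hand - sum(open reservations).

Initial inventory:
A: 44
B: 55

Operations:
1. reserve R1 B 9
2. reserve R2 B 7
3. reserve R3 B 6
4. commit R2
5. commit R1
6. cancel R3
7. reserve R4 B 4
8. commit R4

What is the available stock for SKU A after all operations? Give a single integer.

Answer: 44

Derivation:
Step 1: reserve R1 B 9 -> on_hand[A=44 B=55] avail[A=44 B=46] open={R1}
Step 2: reserve R2 B 7 -> on_hand[A=44 B=55] avail[A=44 B=39] open={R1,R2}
Step 3: reserve R3 B 6 -> on_hand[A=44 B=55] avail[A=44 B=33] open={R1,R2,R3}
Step 4: commit R2 -> on_hand[A=44 B=48] avail[A=44 B=33] open={R1,R3}
Step 5: commit R1 -> on_hand[A=44 B=39] avail[A=44 B=33] open={R3}
Step 6: cancel R3 -> on_hand[A=44 B=39] avail[A=44 B=39] open={}
Step 7: reserve R4 B 4 -> on_hand[A=44 B=39] avail[A=44 B=35] open={R4}
Step 8: commit R4 -> on_hand[A=44 B=35] avail[A=44 B=35] open={}
Final available[A] = 44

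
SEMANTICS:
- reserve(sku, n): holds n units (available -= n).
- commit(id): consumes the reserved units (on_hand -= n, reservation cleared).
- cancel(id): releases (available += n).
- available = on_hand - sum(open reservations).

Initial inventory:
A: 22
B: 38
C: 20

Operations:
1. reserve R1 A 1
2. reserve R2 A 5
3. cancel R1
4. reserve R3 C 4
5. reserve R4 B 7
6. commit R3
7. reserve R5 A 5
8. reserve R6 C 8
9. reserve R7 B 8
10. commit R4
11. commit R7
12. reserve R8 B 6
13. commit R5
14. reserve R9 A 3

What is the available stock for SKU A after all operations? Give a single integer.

Answer: 9

Derivation:
Step 1: reserve R1 A 1 -> on_hand[A=22 B=38 C=20] avail[A=21 B=38 C=20] open={R1}
Step 2: reserve R2 A 5 -> on_hand[A=22 B=38 C=20] avail[A=16 B=38 C=20] open={R1,R2}
Step 3: cancel R1 -> on_hand[A=22 B=38 C=20] avail[A=17 B=38 C=20] open={R2}
Step 4: reserve R3 C 4 -> on_hand[A=22 B=38 C=20] avail[A=17 B=38 C=16] open={R2,R3}
Step 5: reserve R4 B 7 -> on_hand[A=22 B=38 C=20] avail[A=17 B=31 C=16] open={R2,R3,R4}
Step 6: commit R3 -> on_hand[A=22 B=38 C=16] avail[A=17 B=31 C=16] open={R2,R4}
Step 7: reserve R5 A 5 -> on_hand[A=22 B=38 C=16] avail[A=12 B=31 C=16] open={R2,R4,R5}
Step 8: reserve R6 C 8 -> on_hand[A=22 B=38 C=16] avail[A=12 B=31 C=8] open={R2,R4,R5,R6}
Step 9: reserve R7 B 8 -> on_hand[A=22 B=38 C=16] avail[A=12 B=23 C=8] open={R2,R4,R5,R6,R7}
Step 10: commit R4 -> on_hand[A=22 B=31 C=16] avail[A=12 B=23 C=8] open={R2,R5,R6,R7}
Step 11: commit R7 -> on_hand[A=22 B=23 C=16] avail[A=12 B=23 C=8] open={R2,R5,R6}
Step 12: reserve R8 B 6 -> on_hand[A=22 B=23 C=16] avail[A=12 B=17 C=8] open={R2,R5,R6,R8}
Step 13: commit R5 -> on_hand[A=17 B=23 C=16] avail[A=12 B=17 C=8] open={R2,R6,R8}
Step 14: reserve R9 A 3 -> on_hand[A=17 B=23 C=16] avail[A=9 B=17 C=8] open={R2,R6,R8,R9}
Final available[A] = 9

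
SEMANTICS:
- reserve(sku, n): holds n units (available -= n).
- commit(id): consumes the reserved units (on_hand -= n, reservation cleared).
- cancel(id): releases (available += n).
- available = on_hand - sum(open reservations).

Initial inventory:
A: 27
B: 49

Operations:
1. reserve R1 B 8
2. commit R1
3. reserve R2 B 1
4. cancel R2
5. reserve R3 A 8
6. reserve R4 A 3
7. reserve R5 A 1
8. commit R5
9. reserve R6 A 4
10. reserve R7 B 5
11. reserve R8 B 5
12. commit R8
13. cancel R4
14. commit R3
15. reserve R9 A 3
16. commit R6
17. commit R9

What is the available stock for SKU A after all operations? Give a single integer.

Answer: 11

Derivation:
Step 1: reserve R1 B 8 -> on_hand[A=27 B=49] avail[A=27 B=41] open={R1}
Step 2: commit R1 -> on_hand[A=27 B=41] avail[A=27 B=41] open={}
Step 3: reserve R2 B 1 -> on_hand[A=27 B=41] avail[A=27 B=40] open={R2}
Step 4: cancel R2 -> on_hand[A=27 B=41] avail[A=27 B=41] open={}
Step 5: reserve R3 A 8 -> on_hand[A=27 B=41] avail[A=19 B=41] open={R3}
Step 6: reserve R4 A 3 -> on_hand[A=27 B=41] avail[A=16 B=41] open={R3,R4}
Step 7: reserve R5 A 1 -> on_hand[A=27 B=41] avail[A=15 B=41] open={R3,R4,R5}
Step 8: commit R5 -> on_hand[A=26 B=41] avail[A=15 B=41] open={R3,R4}
Step 9: reserve R6 A 4 -> on_hand[A=26 B=41] avail[A=11 B=41] open={R3,R4,R6}
Step 10: reserve R7 B 5 -> on_hand[A=26 B=41] avail[A=11 B=36] open={R3,R4,R6,R7}
Step 11: reserve R8 B 5 -> on_hand[A=26 B=41] avail[A=11 B=31] open={R3,R4,R6,R7,R8}
Step 12: commit R8 -> on_hand[A=26 B=36] avail[A=11 B=31] open={R3,R4,R6,R7}
Step 13: cancel R4 -> on_hand[A=26 B=36] avail[A=14 B=31] open={R3,R6,R7}
Step 14: commit R3 -> on_hand[A=18 B=36] avail[A=14 B=31] open={R6,R7}
Step 15: reserve R9 A 3 -> on_hand[A=18 B=36] avail[A=11 B=31] open={R6,R7,R9}
Step 16: commit R6 -> on_hand[A=14 B=36] avail[A=11 B=31] open={R7,R9}
Step 17: commit R9 -> on_hand[A=11 B=36] avail[A=11 B=31] open={R7}
Final available[A] = 11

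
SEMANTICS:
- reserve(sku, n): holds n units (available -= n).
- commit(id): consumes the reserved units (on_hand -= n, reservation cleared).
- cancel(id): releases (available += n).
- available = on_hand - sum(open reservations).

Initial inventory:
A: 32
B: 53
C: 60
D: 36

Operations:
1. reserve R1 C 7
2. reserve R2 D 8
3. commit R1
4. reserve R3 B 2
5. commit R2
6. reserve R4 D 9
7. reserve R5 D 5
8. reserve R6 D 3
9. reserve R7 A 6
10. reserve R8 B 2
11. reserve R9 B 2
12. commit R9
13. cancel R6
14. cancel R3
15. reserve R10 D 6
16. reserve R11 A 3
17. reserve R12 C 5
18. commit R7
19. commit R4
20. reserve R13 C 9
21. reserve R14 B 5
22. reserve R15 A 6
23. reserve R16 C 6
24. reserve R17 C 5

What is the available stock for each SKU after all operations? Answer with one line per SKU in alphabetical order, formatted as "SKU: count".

Step 1: reserve R1 C 7 -> on_hand[A=32 B=53 C=60 D=36] avail[A=32 B=53 C=53 D=36] open={R1}
Step 2: reserve R2 D 8 -> on_hand[A=32 B=53 C=60 D=36] avail[A=32 B=53 C=53 D=28] open={R1,R2}
Step 3: commit R1 -> on_hand[A=32 B=53 C=53 D=36] avail[A=32 B=53 C=53 D=28] open={R2}
Step 4: reserve R3 B 2 -> on_hand[A=32 B=53 C=53 D=36] avail[A=32 B=51 C=53 D=28] open={R2,R3}
Step 5: commit R2 -> on_hand[A=32 B=53 C=53 D=28] avail[A=32 B=51 C=53 D=28] open={R3}
Step 6: reserve R4 D 9 -> on_hand[A=32 B=53 C=53 D=28] avail[A=32 B=51 C=53 D=19] open={R3,R4}
Step 7: reserve R5 D 5 -> on_hand[A=32 B=53 C=53 D=28] avail[A=32 B=51 C=53 D=14] open={R3,R4,R5}
Step 8: reserve R6 D 3 -> on_hand[A=32 B=53 C=53 D=28] avail[A=32 B=51 C=53 D=11] open={R3,R4,R5,R6}
Step 9: reserve R7 A 6 -> on_hand[A=32 B=53 C=53 D=28] avail[A=26 B=51 C=53 D=11] open={R3,R4,R5,R6,R7}
Step 10: reserve R8 B 2 -> on_hand[A=32 B=53 C=53 D=28] avail[A=26 B=49 C=53 D=11] open={R3,R4,R5,R6,R7,R8}
Step 11: reserve R9 B 2 -> on_hand[A=32 B=53 C=53 D=28] avail[A=26 B=47 C=53 D=11] open={R3,R4,R5,R6,R7,R8,R9}
Step 12: commit R9 -> on_hand[A=32 B=51 C=53 D=28] avail[A=26 B=47 C=53 D=11] open={R3,R4,R5,R6,R7,R8}
Step 13: cancel R6 -> on_hand[A=32 B=51 C=53 D=28] avail[A=26 B=47 C=53 D=14] open={R3,R4,R5,R7,R8}
Step 14: cancel R3 -> on_hand[A=32 B=51 C=53 D=28] avail[A=26 B=49 C=53 D=14] open={R4,R5,R7,R8}
Step 15: reserve R10 D 6 -> on_hand[A=32 B=51 C=53 D=28] avail[A=26 B=49 C=53 D=8] open={R10,R4,R5,R7,R8}
Step 16: reserve R11 A 3 -> on_hand[A=32 B=51 C=53 D=28] avail[A=23 B=49 C=53 D=8] open={R10,R11,R4,R5,R7,R8}
Step 17: reserve R12 C 5 -> on_hand[A=32 B=51 C=53 D=28] avail[A=23 B=49 C=48 D=8] open={R10,R11,R12,R4,R5,R7,R8}
Step 18: commit R7 -> on_hand[A=26 B=51 C=53 D=28] avail[A=23 B=49 C=48 D=8] open={R10,R11,R12,R4,R5,R8}
Step 19: commit R4 -> on_hand[A=26 B=51 C=53 D=19] avail[A=23 B=49 C=48 D=8] open={R10,R11,R12,R5,R8}
Step 20: reserve R13 C 9 -> on_hand[A=26 B=51 C=53 D=19] avail[A=23 B=49 C=39 D=8] open={R10,R11,R12,R13,R5,R8}
Step 21: reserve R14 B 5 -> on_hand[A=26 B=51 C=53 D=19] avail[A=23 B=44 C=39 D=8] open={R10,R11,R12,R13,R14,R5,R8}
Step 22: reserve R15 A 6 -> on_hand[A=26 B=51 C=53 D=19] avail[A=17 B=44 C=39 D=8] open={R10,R11,R12,R13,R14,R15,R5,R8}
Step 23: reserve R16 C 6 -> on_hand[A=26 B=51 C=53 D=19] avail[A=17 B=44 C=33 D=8] open={R10,R11,R12,R13,R14,R15,R16,R5,R8}
Step 24: reserve R17 C 5 -> on_hand[A=26 B=51 C=53 D=19] avail[A=17 B=44 C=28 D=8] open={R10,R11,R12,R13,R14,R15,R16,R17,R5,R8}

Answer: A: 17
B: 44
C: 28
D: 8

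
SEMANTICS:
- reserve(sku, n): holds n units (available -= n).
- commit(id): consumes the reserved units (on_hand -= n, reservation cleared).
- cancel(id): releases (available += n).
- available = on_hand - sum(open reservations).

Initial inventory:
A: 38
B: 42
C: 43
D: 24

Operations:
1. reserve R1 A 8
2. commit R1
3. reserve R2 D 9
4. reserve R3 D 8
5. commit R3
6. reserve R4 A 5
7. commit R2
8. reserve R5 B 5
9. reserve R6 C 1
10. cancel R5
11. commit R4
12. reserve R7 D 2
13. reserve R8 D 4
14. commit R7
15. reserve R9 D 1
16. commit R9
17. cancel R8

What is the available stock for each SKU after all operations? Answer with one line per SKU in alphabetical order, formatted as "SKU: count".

Answer: A: 25
B: 42
C: 42
D: 4

Derivation:
Step 1: reserve R1 A 8 -> on_hand[A=38 B=42 C=43 D=24] avail[A=30 B=42 C=43 D=24] open={R1}
Step 2: commit R1 -> on_hand[A=30 B=42 C=43 D=24] avail[A=30 B=42 C=43 D=24] open={}
Step 3: reserve R2 D 9 -> on_hand[A=30 B=42 C=43 D=24] avail[A=30 B=42 C=43 D=15] open={R2}
Step 4: reserve R3 D 8 -> on_hand[A=30 B=42 C=43 D=24] avail[A=30 B=42 C=43 D=7] open={R2,R3}
Step 5: commit R3 -> on_hand[A=30 B=42 C=43 D=16] avail[A=30 B=42 C=43 D=7] open={R2}
Step 6: reserve R4 A 5 -> on_hand[A=30 B=42 C=43 D=16] avail[A=25 B=42 C=43 D=7] open={R2,R4}
Step 7: commit R2 -> on_hand[A=30 B=42 C=43 D=7] avail[A=25 B=42 C=43 D=7] open={R4}
Step 8: reserve R5 B 5 -> on_hand[A=30 B=42 C=43 D=7] avail[A=25 B=37 C=43 D=7] open={R4,R5}
Step 9: reserve R6 C 1 -> on_hand[A=30 B=42 C=43 D=7] avail[A=25 B=37 C=42 D=7] open={R4,R5,R6}
Step 10: cancel R5 -> on_hand[A=30 B=42 C=43 D=7] avail[A=25 B=42 C=42 D=7] open={R4,R6}
Step 11: commit R4 -> on_hand[A=25 B=42 C=43 D=7] avail[A=25 B=42 C=42 D=7] open={R6}
Step 12: reserve R7 D 2 -> on_hand[A=25 B=42 C=43 D=7] avail[A=25 B=42 C=42 D=5] open={R6,R7}
Step 13: reserve R8 D 4 -> on_hand[A=25 B=42 C=43 D=7] avail[A=25 B=42 C=42 D=1] open={R6,R7,R8}
Step 14: commit R7 -> on_hand[A=25 B=42 C=43 D=5] avail[A=25 B=42 C=42 D=1] open={R6,R8}
Step 15: reserve R9 D 1 -> on_hand[A=25 B=42 C=43 D=5] avail[A=25 B=42 C=42 D=0] open={R6,R8,R9}
Step 16: commit R9 -> on_hand[A=25 B=42 C=43 D=4] avail[A=25 B=42 C=42 D=0] open={R6,R8}
Step 17: cancel R8 -> on_hand[A=25 B=42 C=43 D=4] avail[A=25 B=42 C=42 D=4] open={R6}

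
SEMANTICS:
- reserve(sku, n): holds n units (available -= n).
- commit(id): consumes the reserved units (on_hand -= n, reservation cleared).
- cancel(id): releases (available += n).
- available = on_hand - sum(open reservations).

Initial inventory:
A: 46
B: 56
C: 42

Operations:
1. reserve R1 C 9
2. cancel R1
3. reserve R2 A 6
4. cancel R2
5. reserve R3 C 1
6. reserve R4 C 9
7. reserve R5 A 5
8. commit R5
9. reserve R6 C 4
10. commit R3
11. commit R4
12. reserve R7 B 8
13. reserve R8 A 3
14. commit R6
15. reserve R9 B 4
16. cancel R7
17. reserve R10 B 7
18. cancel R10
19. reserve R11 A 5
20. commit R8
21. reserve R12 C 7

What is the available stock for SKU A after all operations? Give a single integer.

Answer: 33

Derivation:
Step 1: reserve R1 C 9 -> on_hand[A=46 B=56 C=42] avail[A=46 B=56 C=33] open={R1}
Step 2: cancel R1 -> on_hand[A=46 B=56 C=42] avail[A=46 B=56 C=42] open={}
Step 3: reserve R2 A 6 -> on_hand[A=46 B=56 C=42] avail[A=40 B=56 C=42] open={R2}
Step 4: cancel R2 -> on_hand[A=46 B=56 C=42] avail[A=46 B=56 C=42] open={}
Step 5: reserve R3 C 1 -> on_hand[A=46 B=56 C=42] avail[A=46 B=56 C=41] open={R3}
Step 6: reserve R4 C 9 -> on_hand[A=46 B=56 C=42] avail[A=46 B=56 C=32] open={R3,R4}
Step 7: reserve R5 A 5 -> on_hand[A=46 B=56 C=42] avail[A=41 B=56 C=32] open={R3,R4,R5}
Step 8: commit R5 -> on_hand[A=41 B=56 C=42] avail[A=41 B=56 C=32] open={R3,R4}
Step 9: reserve R6 C 4 -> on_hand[A=41 B=56 C=42] avail[A=41 B=56 C=28] open={R3,R4,R6}
Step 10: commit R3 -> on_hand[A=41 B=56 C=41] avail[A=41 B=56 C=28] open={R4,R6}
Step 11: commit R4 -> on_hand[A=41 B=56 C=32] avail[A=41 B=56 C=28] open={R6}
Step 12: reserve R7 B 8 -> on_hand[A=41 B=56 C=32] avail[A=41 B=48 C=28] open={R6,R7}
Step 13: reserve R8 A 3 -> on_hand[A=41 B=56 C=32] avail[A=38 B=48 C=28] open={R6,R7,R8}
Step 14: commit R6 -> on_hand[A=41 B=56 C=28] avail[A=38 B=48 C=28] open={R7,R8}
Step 15: reserve R9 B 4 -> on_hand[A=41 B=56 C=28] avail[A=38 B=44 C=28] open={R7,R8,R9}
Step 16: cancel R7 -> on_hand[A=41 B=56 C=28] avail[A=38 B=52 C=28] open={R8,R9}
Step 17: reserve R10 B 7 -> on_hand[A=41 B=56 C=28] avail[A=38 B=45 C=28] open={R10,R8,R9}
Step 18: cancel R10 -> on_hand[A=41 B=56 C=28] avail[A=38 B=52 C=28] open={R8,R9}
Step 19: reserve R11 A 5 -> on_hand[A=41 B=56 C=28] avail[A=33 B=52 C=28] open={R11,R8,R9}
Step 20: commit R8 -> on_hand[A=38 B=56 C=28] avail[A=33 B=52 C=28] open={R11,R9}
Step 21: reserve R12 C 7 -> on_hand[A=38 B=56 C=28] avail[A=33 B=52 C=21] open={R11,R12,R9}
Final available[A] = 33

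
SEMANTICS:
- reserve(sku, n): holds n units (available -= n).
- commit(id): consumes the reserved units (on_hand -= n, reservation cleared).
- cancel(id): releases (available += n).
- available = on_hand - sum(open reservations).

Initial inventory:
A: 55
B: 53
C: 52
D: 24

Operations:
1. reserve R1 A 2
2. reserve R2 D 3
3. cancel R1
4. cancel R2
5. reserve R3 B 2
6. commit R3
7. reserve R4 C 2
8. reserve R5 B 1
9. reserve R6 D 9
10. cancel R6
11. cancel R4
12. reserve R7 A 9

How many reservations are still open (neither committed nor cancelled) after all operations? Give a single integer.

Step 1: reserve R1 A 2 -> on_hand[A=55 B=53 C=52 D=24] avail[A=53 B=53 C=52 D=24] open={R1}
Step 2: reserve R2 D 3 -> on_hand[A=55 B=53 C=52 D=24] avail[A=53 B=53 C=52 D=21] open={R1,R2}
Step 3: cancel R1 -> on_hand[A=55 B=53 C=52 D=24] avail[A=55 B=53 C=52 D=21] open={R2}
Step 4: cancel R2 -> on_hand[A=55 B=53 C=52 D=24] avail[A=55 B=53 C=52 D=24] open={}
Step 5: reserve R3 B 2 -> on_hand[A=55 B=53 C=52 D=24] avail[A=55 B=51 C=52 D=24] open={R3}
Step 6: commit R3 -> on_hand[A=55 B=51 C=52 D=24] avail[A=55 B=51 C=52 D=24] open={}
Step 7: reserve R4 C 2 -> on_hand[A=55 B=51 C=52 D=24] avail[A=55 B=51 C=50 D=24] open={R4}
Step 8: reserve R5 B 1 -> on_hand[A=55 B=51 C=52 D=24] avail[A=55 B=50 C=50 D=24] open={R4,R5}
Step 9: reserve R6 D 9 -> on_hand[A=55 B=51 C=52 D=24] avail[A=55 B=50 C=50 D=15] open={R4,R5,R6}
Step 10: cancel R6 -> on_hand[A=55 B=51 C=52 D=24] avail[A=55 B=50 C=50 D=24] open={R4,R5}
Step 11: cancel R4 -> on_hand[A=55 B=51 C=52 D=24] avail[A=55 B=50 C=52 D=24] open={R5}
Step 12: reserve R7 A 9 -> on_hand[A=55 B=51 C=52 D=24] avail[A=46 B=50 C=52 D=24] open={R5,R7}
Open reservations: ['R5', 'R7'] -> 2

Answer: 2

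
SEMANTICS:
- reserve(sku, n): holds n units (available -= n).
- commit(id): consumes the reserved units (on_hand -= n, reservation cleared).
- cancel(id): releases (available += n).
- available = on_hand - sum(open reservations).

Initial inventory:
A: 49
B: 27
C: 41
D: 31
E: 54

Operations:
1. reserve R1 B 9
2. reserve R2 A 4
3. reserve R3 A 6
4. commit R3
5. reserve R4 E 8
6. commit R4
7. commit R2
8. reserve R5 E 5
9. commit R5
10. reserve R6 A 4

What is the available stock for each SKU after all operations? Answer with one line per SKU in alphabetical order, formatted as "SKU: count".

Answer: A: 35
B: 18
C: 41
D: 31
E: 41

Derivation:
Step 1: reserve R1 B 9 -> on_hand[A=49 B=27 C=41 D=31 E=54] avail[A=49 B=18 C=41 D=31 E=54] open={R1}
Step 2: reserve R2 A 4 -> on_hand[A=49 B=27 C=41 D=31 E=54] avail[A=45 B=18 C=41 D=31 E=54] open={R1,R2}
Step 3: reserve R3 A 6 -> on_hand[A=49 B=27 C=41 D=31 E=54] avail[A=39 B=18 C=41 D=31 E=54] open={R1,R2,R3}
Step 4: commit R3 -> on_hand[A=43 B=27 C=41 D=31 E=54] avail[A=39 B=18 C=41 D=31 E=54] open={R1,R2}
Step 5: reserve R4 E 8 -> on_hand[A=43 B=27 C=41 D=31 E=54] avail[A=39 B=18 C=41 D=31 E=46] open={R1,R2,R4}
Step 6: commit R4 -> on_hand[A=43 B=27 C=41 D=31 E=46] avail[A=39 B=18 C=41 D=31 E=46] open={R1,R2}
Step 7: commit R2 -> on_hand[A=39 B=27 C=41 D=31 E=46] avail[A=39 B=18 C=41 D=31 E=46] open={R1}
Step 8: reserve R5 E 5 -> on_hand[A=39 B=27 C=41 D=31 E=46] avail[A=39 B=18 C=41 D=31 E=41] open={R1,R5}
Step 9: commit R5 -> on_hand[A=39 B=27 C=41 D=31 E=41] avail[A=39 B=18 C=41 D=31 E=41] open={R1}
Step 10: reserve R6 A 4 -> on_hand[A=39 B=27 C=41 D=31 E=41] avail[A=35 B=18 C=41 D=31 E=41] open={R1,R6}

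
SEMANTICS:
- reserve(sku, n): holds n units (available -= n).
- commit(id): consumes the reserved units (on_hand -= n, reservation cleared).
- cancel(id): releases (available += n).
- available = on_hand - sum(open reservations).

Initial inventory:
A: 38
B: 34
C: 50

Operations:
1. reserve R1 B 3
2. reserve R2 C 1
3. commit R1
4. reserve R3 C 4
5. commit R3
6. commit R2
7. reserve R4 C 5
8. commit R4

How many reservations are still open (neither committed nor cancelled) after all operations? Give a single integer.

Step 1: reserve R1 B 3 -> on_hand[A=38 B=34 C=50] avail[A=38 B=31 C=50] open={R1}
Step 2: reserve R2 C 1 -> on_hand[A=38 B=34 C=50] avail[A=38 B=31 C=49] open={R1,R2}
Step 3: commit R1 -> on_hand[A=38 B=31 C=50] avail[A=38 B=31 C=49] open={R2}
Step 4: reserve R3 C 4 -> on_hand[A=38 B=31 C=50] avail[A=38 B=31 C=45] open={R2,R3}
Step 5: commit R3 -> on_hand[A=38 B=31 C=46] avail[A=38 B=31 C=45] open={R2}
Step 6: commit R2 -> on_hand[A=38 B=31 C=45] avail[A=38 B=31 C=45] open={}
Step 7: reserve R4 C 5 -> on_hand[A=38 B=31 C=45] avail[A=38 B=31 C=40] open={R4}
Step 8: commit R4 -> on_hand[A=38 B=31 C=40] avail[A=38 B=31 C=40] open={}
Open reservations: [] -> 0

Answer: 0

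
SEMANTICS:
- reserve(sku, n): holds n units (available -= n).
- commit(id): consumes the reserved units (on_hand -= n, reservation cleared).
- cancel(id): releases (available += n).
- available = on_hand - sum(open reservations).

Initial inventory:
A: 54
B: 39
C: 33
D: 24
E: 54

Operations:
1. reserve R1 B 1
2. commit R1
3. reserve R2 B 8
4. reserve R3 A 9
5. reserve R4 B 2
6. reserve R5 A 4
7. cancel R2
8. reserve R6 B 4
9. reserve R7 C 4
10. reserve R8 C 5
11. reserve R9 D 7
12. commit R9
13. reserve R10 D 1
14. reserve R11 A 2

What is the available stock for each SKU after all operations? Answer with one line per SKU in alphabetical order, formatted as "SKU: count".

Answer: A: 39
B: 32
C: 24
D: 16
E: 54

Derivation:
Step 1: reserve R1 B 1 -> on_hand[A=54 B=39 C=33 D=24 E=54] avail[A=54 B=38 C=33 D=24 E=54] open={R1}
Step 2: commit R1 -> on_hand[A=54 B=38 C=33 D=24 E=54] avail[A=54 B=38 C=33 D=24 E=54] open={}
Step 3: reserve R2 B 8 -> on_hand[A=54 B=38 C=33 D=24 E=54] avail[A=54 B=30 C=33 D=24 E=54] open={R2}
Step 4: reserve R3 A 9 -> on_hand[A=54 B=38 C=33 D=24 E=54] avail[A=45 B=30 C=33 D=24 E=54] open={R2,R3}
Step 5: reserve R4 B 2 -> on_hand[A=54 B=38 C=33 D=24 E=54] avail[A=45 B=28 C=33 D=24 E=54] open={R2,R3,R4}
Step 6: reserve R5 A 4 -> on_hand[A=54 B=38 C=33 D=24 E=54] avail[A=41 B=28 C=33 D=24 E=54] open={R2,R3,R4,R5}
Step 7: cancel R2 -> on_hand[A=54 B=38 C=33 D=24 E=54] avail[A=41 B=36 C=33 D=24 E=54] open={R3,R4,R5}
Step 8: reserve R6 B 4 -> on_hand[A=54 B=38 C=33 D=24 E=54] avail[A=41 B=32 C=33 D=24 E=54] open={R3,R4,R5,R6}
Step 9: reserve R7 C 4 -> on_hand[A=54 B=38 C=33 D=24 E=54] avail[A=41 B=32 C=29 D=24 E=54] open={R3,R4,R5,R6,R7}
Step 10: reserve R8 C 5 -> on_hand[A=54 B=38 C=33 D=24 E=54] avail[A=41 B=32 C=24 D=24 E=54] open={R3,R4,R5,R6,R7,R8}
Step 11: reserve R9 D 7 -> on_hand[A=54 B=38 C=33 D=24 E=54] avail[A=41 B=32 C=24 D=17 E=54] open={R3,R4,R5,R6,R7,R8,R9}
Step 12: commit R9 -> on_hand[A=54 B=38 C=33 D=17 E=54] avail[A=41 B=32 C=24 D=17 E=54] open={R3,R4,R5,R6,R7,R8}
Step 13: reserve R10 D 1 -> on_hand[A=54 B=38 C=33 D=17 E=54] avail[A=41 B=32 C=24 D=16 E=54] open={R10,R3,R4,R5,R6,R7,R8}
Step 14: reserve R11 A 2 -> on_hand[A=54 B=38 C=33 D=17 E=54] avail[A=39 B=32 C=24 D=16 E=54] open={R10,R11,R3,R4,R5,R6,R7,R8}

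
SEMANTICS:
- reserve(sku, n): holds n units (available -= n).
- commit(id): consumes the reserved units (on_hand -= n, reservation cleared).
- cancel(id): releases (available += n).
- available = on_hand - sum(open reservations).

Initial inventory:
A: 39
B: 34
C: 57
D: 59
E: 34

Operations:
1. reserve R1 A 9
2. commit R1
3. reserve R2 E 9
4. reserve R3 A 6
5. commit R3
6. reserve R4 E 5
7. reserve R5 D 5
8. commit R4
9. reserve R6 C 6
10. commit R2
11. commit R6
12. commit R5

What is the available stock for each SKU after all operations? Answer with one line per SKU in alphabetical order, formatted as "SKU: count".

Answer: A: 24
B: 34
C: 51
D: 54
E: 20

Derivation:
Step 1: reserve R1 A 9 -> on_hand[A=39 B=34 C=57 D=59 E=34] avail[A=30 B=34 C=57 D=59 E=34] open={R1}
Step 2: commit R1 -> on_hand[A=30 B=34 C=57 D=59 E=34] avail[A=30 B=34 C=57 D=59 E=34] open={}
Step 3: reserve R2 E 9 -> on_hand[A=30 B=34 C=57 D=59 E=34] avail[A=30 B=34 C=57 D=59 E=25] open={R2}
Step 4: reserve R3 A 6 -> on_hand[A=30 B=34 C=57 D=59 E=34] avail[A=24 B=34 C=57 D=59 E=25] open={R2,R3}
Step 5: commit R3 -> on_hand[A=24 B=34 C=57 D=59 E=34] avail[A=24 B=34 C=57 D=59 E=25] open={R2}
Step 6: reserve R4 E 5 -> on_hand[A=24 B=34 C=57 D=59 E=34] avail[A=24 B=34 C=57 D=59 E=20] open={R2,R4}
Step 7: reserve R5 D 5 -> on_hand[A=24 B=34 C=57 D=59 E=34] avail[A=24 B=34 C=57 D=54 E=20] open={R2,R4,R5}
Step 8: commit R4 -> on_hand[A=24 B=34 C=57 D=59 E=29] avail[A=24 B=34 C=57 D=54 E=20] open={R2,R5}
Step 9: reserve R6 C 6 -> on_hand[A=24 B=34 C=57 D=59 E=29] avail[A=24 B=34 C=51 D=54 E=20] open={R2,R5,R6}
Step 10: commit R2 -> on_hand[A=24 B=34 C=57 D=59 E=20] avail[A=24 B=34 C=51 D=54 E=20] open={R5,R6}
Step 11: commit R6 -> on_hand[A=24 B=34 C=51 D=59 E=20] avail[A=24 B=34 C=51 D=54 E=20] open={R5}
Step 12: commit R5 -> on_hand[A=24 B=34 C=51 D=54 E=20] avail[A=24 B=34 C=51 D=54 E=20] open={}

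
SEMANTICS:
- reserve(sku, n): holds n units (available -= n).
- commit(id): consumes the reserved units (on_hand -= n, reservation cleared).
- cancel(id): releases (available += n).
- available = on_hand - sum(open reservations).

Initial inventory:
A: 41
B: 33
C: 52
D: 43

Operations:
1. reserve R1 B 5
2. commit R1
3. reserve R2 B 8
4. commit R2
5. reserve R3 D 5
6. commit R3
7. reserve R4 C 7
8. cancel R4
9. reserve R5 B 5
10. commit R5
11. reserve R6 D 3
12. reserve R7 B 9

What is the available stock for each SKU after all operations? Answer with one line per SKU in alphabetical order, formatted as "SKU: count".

Answer: A: 41
B: 6
C: 52
D: 35

Derivation:
Step 1: reserve R1 B 5 -> on_hand[A=41 B=33 C=52 D=43] avail[A=41 B=28 C=52 D=43] open={R1}
Step 2: commit R1 -> on_hand[A=41 B=28 C=52 D=43] avail[A=41 B=28 C=52 D=43] open={}
Step 3: reserve R2 B 8 -> on_hand[A=41 B=28 C=52 D=43] avail[A=41 B=20 C=52 D=43] open={R2}
Step 4: commit R2 -> on_hand[A=41 B=20 C=52 D=43] avail[A=41 B=20 C=52 D=43] open={}
Step 5: reserve R3 D 5 -> on_hand[A=41 B=20 C=52 D=43] avail[A=41 B=20 C=52 D=38] open={R3}
Step 6: commit R3 -> on_hand[A=41 B=20 C=52 D=38] avail[A=41 B=20 C=52 D=38] open={}
Step 7: reserve R4 C 7 -> on_hand[A=41 B=20 C=52 D=38] avail[A=41 B=20 C=45 D=38] open={R4}
Step 8: cancel R4 -> on_hand[A=41 B=20 C=52 D=38] avail[A=41 B=20 C=52 D=38] open={}
Step 9: reserve R5 B 5 -> on_hand[A=41 B=20 C=52 D=38] avail[A=41 B=15 C=52 D=38] open={R5}
Step 10: commit R5 -> on_hand[A=41 B=15 C=52 D=38] avail[A=41 B=15 C=52 D=38] open={}
Step 11: reserve R6 D 3 -> on_hand[A=41 B=15 C=52 D=38] avail[A=41 B=15 C=52 D=35] open={R6}
Step 12: reserve R7 B 9 -> on_hand[A=41 B=15 C=52 D=38] avail[A=41 B=6 C=52 D=35] open={R6,R7}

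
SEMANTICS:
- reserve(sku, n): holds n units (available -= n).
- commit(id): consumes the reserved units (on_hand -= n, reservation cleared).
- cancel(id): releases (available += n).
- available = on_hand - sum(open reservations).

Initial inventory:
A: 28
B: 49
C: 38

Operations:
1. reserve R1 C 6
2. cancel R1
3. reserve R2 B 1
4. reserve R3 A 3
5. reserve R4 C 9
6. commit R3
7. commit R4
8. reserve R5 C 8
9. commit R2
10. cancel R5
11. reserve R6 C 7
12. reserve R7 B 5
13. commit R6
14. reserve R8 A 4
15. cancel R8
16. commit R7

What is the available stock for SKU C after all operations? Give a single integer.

Step 1: reserve R1 C 6 -> on_hand[A=28 B=49 C=38] avail[A=28 B=49 C=32] open={R1}
Step 2: cancel R1 -> on_hand[A=28 B=49 C=38] avail[A=28 B=49 C=38] open={}
Step 3: reserve R2 B 1 -> on_hand[A=28 B=49 C=38] avail[A=28 B=48 C=38] open={R2}
Step 4: reserve R3 A 3 -> on_hand[A=28 B=49 C=38] avail[A=25 B=48 C=38] open={R2,R3}
Step 5: reserve R4 C 9 -> on_hand[A=28 B=49 C=38] avail[A=25 B=48 C=29] open={R2,R3,R4}
Step 6: commit R3 -> on_hand[A=25 B=49 C=38] avail[A=25 B=48 C=29] open={R2,R4}
Step 7: commit R4 -> on_hand[A=25 B=49 C=29] avail[A=25 B=48 C=29] open={R2}
Step 8: reserve R5 C 8 -> on_hand[A=25 B=49 C=29] avail[A=25 B=48 C=21] open={R2,R5}
Step 9: commit R2 -> on_hand[A=25 B=48 C=29] avail[A=25 B=48 C=21] open={R5}
Step 10: cancel R5 -> on_hand[A=25 B=48 C=29] avail[A=25 B=48 C=29] open={}
Step 11: reserve R6 C 7 -> on_hand[A=25 B=48 C=29] avail[A=25 B=48 C=22] open={R6}
Step 12: reserve R7 B 5 -> on_hand[A=25 B=48 C=29] avail[A=25 B=43 C=22] open={R6,R7}
Step 13: commit R6 -> on_hand[A=25 B=48 C=22] avail[A=25 B=43 C=22] open={R7}
Step 14: reserve R8 A 4 -> on_hand[A=25 B=48 C=22] avail[A=21 B=43 C=22] open={R7,R8}
Step 15: cancel R8 -> on_hand[A=25 B=48 C=22] avail[A=25 B=43 C=22] open={R7}
Step 16: commit R7 -> on_hand[A=25 B=43 C=22] avail[A=25 B=43 C=22] open={}
Final available[C] = 22

Answer: 22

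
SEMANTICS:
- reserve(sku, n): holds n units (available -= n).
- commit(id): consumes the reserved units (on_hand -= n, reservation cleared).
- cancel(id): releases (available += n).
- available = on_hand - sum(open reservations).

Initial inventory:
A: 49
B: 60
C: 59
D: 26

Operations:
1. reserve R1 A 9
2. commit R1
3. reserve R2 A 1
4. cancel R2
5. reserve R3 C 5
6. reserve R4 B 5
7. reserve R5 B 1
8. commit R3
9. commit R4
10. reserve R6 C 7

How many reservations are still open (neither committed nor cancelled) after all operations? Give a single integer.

Step 1: reserve R1 A 9 -> on_hand[A=49 B=60 C=59 D=26] avail[A=40 B=60 C=59 D=26] open={R1}
Step 2: commit R1 -> on_hand[A=40 B=60 C=59 D=26] avail[A=40 B=60 C=59 D=26] open={}
Step 3: reserve R2 A 1 -> on_hand[A=40 B=60 C=59 D=26] avail[A=39 B=60 C=59 D=26] open={R2}
Step 4: cancel R2 -> on_hand[A=40 B=60 C=59 D=26] avail[A=40 B=60 C=59 D=26] open={}
Step 5: reserve R3 C 5 -> on_hand[A=40 B=60 C=59 D=26] avail[A=40 B=60 C=54 D=26] open={R3}
Step 6: reserve R4 B 5 -> on_hand[A=40 B=60 C=59 D=26] avail[A=40 B=55 C=54 D=26] open={R3,R4}
Step 7: reserve R5 B 1 -> on_hand[A=40 B=60 C=59 D=26] avail[A=40 B=54 C=54 D=26] open={R3,R4,R5}
Step 8: commit R3 -> on_hand[A=40 B=60 C=54 D=26] avail[A=40 B=54 C=54 D=26] open={R4,R5}
Step 9: commit R4 -> on_hand[A=40 B=55 C=54 D=26] avail[A=40 B=54 C=54 D=26] open={R5}
Step 10: reserve R6 C 7 -> on_hand[A=40 B=55 C=54 D=26] avail[A=40 B=54 C=47 D=26] open={R5,R6}
Open reservations: ['R5', 'R6'] -> 2

Answer: 2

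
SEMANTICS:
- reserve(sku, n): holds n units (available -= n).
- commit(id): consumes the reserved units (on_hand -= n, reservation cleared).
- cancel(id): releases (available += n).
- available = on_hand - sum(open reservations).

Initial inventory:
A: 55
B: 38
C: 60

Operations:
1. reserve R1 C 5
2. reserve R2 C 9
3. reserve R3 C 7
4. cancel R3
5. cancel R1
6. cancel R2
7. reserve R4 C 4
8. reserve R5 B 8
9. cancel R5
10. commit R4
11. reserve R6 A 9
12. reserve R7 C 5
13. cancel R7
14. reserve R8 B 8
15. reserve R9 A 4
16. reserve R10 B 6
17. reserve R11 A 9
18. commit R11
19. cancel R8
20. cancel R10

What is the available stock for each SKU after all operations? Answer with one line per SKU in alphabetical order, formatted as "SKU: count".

Step 1: reserve R1 C 5 -> on_hand[A=55 B=38 C=60] avail[A=55 B=38 C=55] open={R1}
Step 2: reserve R2 C 9 -> on_hand[A=55 B=38 C=60] avail[A=55 B=38 C=46] open={R1,R2}
Step 3: reserve R3 C 7 -> on_hand[A=55 B=38 C=60] avail[A=55 B=38 C=39] open={R1,R2,R3}
Step 4: cancel R3 -> on_hand[A=55 B=38 C=60] avail[A=55 B=38 C=46] open={R1,R2}
Step 5: cancel R1 -> on_hand[A=55 B=38 C=60] avail[A=55 B=38 C=51] open={R2}
Step 6: cancel R2 -> on_hand[A=55 B=38 C=60] avail[A=55 B=38 C=60] open={}
Step 7: reserve R4 C 4 -> on_hand[A=55 B=38 C=60] avail[A=55 B=38 C=56] open={R4}
Step 8: reserve R5 B 8 -> on_hand[A=55 B=38 C=60] avail[A=55 B=30 C=56] open={R4,R5}
Step 9: cancel R5 -> on_hand[A=55 B=38 C=60] avail[A=55 B=38 C=56] open={R4}
Step 10: commit R4 -> on_hand[A=55 B=38 C=56] avail[A=55 B=38 C=56] open={}
Step 11: reserve R6 A 9 -> on_hand[A=55 B=38 C=56] avail[A=46 B=38 C=56] open={R6}
Step 12: reserve R7 C 5 -> on_hand[A=55 B=38 C=56] avail[A=46 B=38 C=51] open={R6,R7}
Step 13: cancel R7 -> on_hand[A=55 B=38 C=56] avail[A=46 B=38 C=56] open={R6}
Step 14: reserve R8 B 8 -> on_hand[A=55 B=38 C=56] avail[A=46 B=30 C=56] open={R6,R8}
Step 15: reserve R9 A 4 -> on_hand[A=55 B=38 C=56] avail[A=42 B=30 C=56] open={R6,R8,R9}
Step 16: reserve R10 B 6 -> on_hand[A=55 B=38 C=56] avail[A=42 B=24 C=56] open={R10,R6,R8,R9}
Step 17: reserve R11 A 9 -> on_hand[A=55 B=38 C=56] avail[A=33 B=24 C=56] open={R10,R11,R6,R8,R9}
Step 18: commit R11 -> on_hand[A=46 B=38 C=56] avail[A=33 B=24 C=56] open={R10,R6,R8,R9}
Step 19: cancel R8 -> on_hand[A=46 B=38 C=56] avail[A=33 B=32 C=56] open={R10,R6,R9}
Step 20: cancel R10 -> on_hand[A=46 B=38 C=56] avail[A=33 B=38 C=56] open={R6,R9}

Answer: A: 33
B: 38
C: 56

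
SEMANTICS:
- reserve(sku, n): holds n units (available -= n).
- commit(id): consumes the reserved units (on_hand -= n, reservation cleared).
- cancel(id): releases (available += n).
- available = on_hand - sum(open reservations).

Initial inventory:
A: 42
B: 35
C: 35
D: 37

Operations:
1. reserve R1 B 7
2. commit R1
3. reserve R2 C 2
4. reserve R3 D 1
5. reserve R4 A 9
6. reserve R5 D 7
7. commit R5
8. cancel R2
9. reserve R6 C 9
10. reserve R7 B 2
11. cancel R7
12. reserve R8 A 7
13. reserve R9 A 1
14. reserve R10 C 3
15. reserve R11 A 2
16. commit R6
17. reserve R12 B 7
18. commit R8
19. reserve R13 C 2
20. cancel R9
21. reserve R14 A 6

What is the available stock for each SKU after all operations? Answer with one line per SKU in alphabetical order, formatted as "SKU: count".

Step 1: reserve R1 B 7 -> on_hand[A=42 B=35 C=35 D=37] avail[A=42 B=28 C=35 D=37] open={R1}
Step 2: commit R1 -> on_hand[A=42 B=28 C=35 D=37] avail[A=42 B=28 C=35 D=37] open={}
Step 3: reserve R2 C 2 -> on_hand[A=42 B=28 C=35 D=37] avail[A=42 B=28 C=33 D=37] open={R2}
Step 4: reserve R3 D 1 -> on_hand[A=42 B=28 C=35 D=37] avail[A=42 B=28 C=33 D=36] open={R2,R3}
Step 5: reserve R4 A 9 -> on_hand[A=42 B=28 C=35 D=37] avail[A=33 B=28 C=33 D=36] open={R2,R3,R4}
Step 6: reserve R5 D 7 -> on_hand[A=42 B=28 C=35 D=37] avail[A=33 B=28 C=33 D=29] open={R2,R3,R4,R5}
Step 7: commit R5 -> on_hand[A=42 B=28 C=35 D=30] avail[A=33 B=28 C=33 D=29] open={R2,R3,R4}
Step 8: cancel R2 -> on_hand[A=42 B=28 C=35 D=30] avail[A=33 B=28 C=35 D=29] open={R3,R4}
Step 9: reserve R6 C 9 -> on_hand[A=42 B=28 C=35 D=30] avail[A=33 B=28 C=26 D=29] open={R3,R4,R6}
Step 10: reserve R7 B 2 -> on_hand[A=42 B=28 C=35 D=30] avail[A=33 B=26 C=26 D=29] open={R3,R4,R6,R7}
Step 11: cancel R7 -> on_hand[A=42 B=28 C=35 D=30] avail[A=33 B=28 C=26 D=29] open={R3,R4,R6}
Step 12: reserve R8 A 7 -> on_hand[A=42 B=28 C=35 D=30] avail[A=26 B=28 C=26 D=29] open={R3,R4,R6,R8}
Step 13: reserve R9 A 1 -> on_hand[A=42 B=28 C=35 D=30] avail[A=25 B=28 C=26 D=29] open={R3,R4,R6,R8,R9}
Step 14: reserve R10 C 3 -> on_hand[A=42 B=28 C=35 D=30] avail[A=25 B=28 C=23 D=29] open={R10,R3,R4,R6,R8,R9}
Step 15: reserve R11 A 2 -> on_hand[A=42 B=28 C=35 D=30] avail[A=23 B=28 C=23 D=29] open={R10,R11,R3,R4,R6,R8,R9}
Step 16: commit R6 -> on_hand[A=42 B=28 C=26 D=30] avail[A=23 B=28 C=23 D=29] open={R10,R11,R3,R4,R8,R9}
Step 17: reserve R12 B 7 -> on_hand[A=42 B=28 C=26 D=30] avail[A=23 B=21 C=23 D=29] open={R10,R11,R12,R3,R4,R8,R9}
Step 18: commit R8 -> on_hand[A=35 B=28 C=26 D=30] avail[A=23 B=21 C=23 D=29] open={R10,R11,R12,R3,R4,R9}
Step 19: reserve R13 C 2 -> on_hand[A=35 B=28 C=26 D=30] avail[A=23 B=21 C=21 D=29] open={R10,R11,R12,R13,R3,R4,R9}
Step 20: cancel R9 -> on_hand[A=35 B=28 C=26 D=30] avail[A=24 B=21 C=21 D=29] open={R10,R11,R12,R13,R3,R4}
Step 21: reserve R14 A 6 -> on_hand[A=35 B=28 C=26 D=30] avail[A=18 B=21 C=21 D=29] open={R10,R11,R12,R13,R14,R3,R4}

Answer: A: 18
B: 21
C: 21
D: 29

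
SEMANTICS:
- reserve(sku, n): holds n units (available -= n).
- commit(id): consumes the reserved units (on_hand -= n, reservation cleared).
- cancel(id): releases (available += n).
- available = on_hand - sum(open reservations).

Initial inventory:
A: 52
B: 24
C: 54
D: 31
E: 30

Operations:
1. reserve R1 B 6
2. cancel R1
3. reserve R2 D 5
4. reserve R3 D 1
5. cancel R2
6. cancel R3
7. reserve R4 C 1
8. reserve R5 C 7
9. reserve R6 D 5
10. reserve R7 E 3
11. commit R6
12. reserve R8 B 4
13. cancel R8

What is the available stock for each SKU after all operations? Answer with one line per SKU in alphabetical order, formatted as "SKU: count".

Answer: A: 52
B: 24
C: 46
D: 26
E: 27

Derivation:
Step 1: reserve R1 B 6 -> on_hand[A=52 B=24 C=54 D=31 E=30] avail[A=52 B=18 C=54 D=31 E=30] open={R1}
Step 2: cancel R1 -> on_hand[A=52 B=24 C=54 D=31 E=30] avail[A=52 B=24 C=54 D=31 E=30] open={}
Step 3: reserve R2 D 5 -> on_hand[A=52 B=24 C=54 D=31 E=30] avail[A=52 B=24 C=54 D=26 E=30] open={R2}
Step 4: reserve R3 D 1 -> on_hand[A=52 B=24 C=54 D=31 E=30] avail[A=52 B=24 C=54 D=25 E=30] open={R2,R3}
Step 5: cancel R2 -> on_hand[A=52 B=24 C=54 D=31 E=30] avail[A=52 B=24 C=54 D=30 E=30] open={R3}
Step 6: cancel R3 -> on_hand[A=52 B=24 C=54 D=31 E=30] avail[A=52 B=24 C=54 D=31 E=30] open={}
Step 7: reserve R4 C 1 -> on_hand[A=52 B=24 C=54 D=31 E=30] avail[A=52 B=24 C=53 D=31 E=30] open={R4}
Step 8: reserve R5 C 7 -> on_hand[A=52 B=24 C=54 D=31 E=30] avail[A=52 B=24 C=46 D=31 E=30] open={R4,R5}
Step 9: reserve R6 D 5 -> on_hand[A=52 B=24 C=54 D=31 E=30] avail[A=52 B=24 C=46 D=26 E=30] open={R4,R5,R6}
Step 10: reserve R7 E 3 -> on_hand[A=52 B=24 C=54 D=31 E=30] avail[A=52 B=24 C=46 D=26 E=27] open={R4,R5,R6,R7}
Step 11: commit R6 -> on_hand[A=52 B=24 C=54 D=26 E=30] avail[A=52 B=24 C=46 D=26 E=27] open={R4,R5,R7}
Step 12: reserve R8 B 4 -> on_hand[A=52 B=24 C=54 D=26 E=30] avail[A=52 B=20 C=46 D=26 E=27] open={R4,R5,R7,R8}
Step 13: cancel R8 -> on_hand[A=52 B=24 C=54 D=26 E=30] avail[A=52 B=24 C=46 D=26 E=27] open={R4,R5,R7}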